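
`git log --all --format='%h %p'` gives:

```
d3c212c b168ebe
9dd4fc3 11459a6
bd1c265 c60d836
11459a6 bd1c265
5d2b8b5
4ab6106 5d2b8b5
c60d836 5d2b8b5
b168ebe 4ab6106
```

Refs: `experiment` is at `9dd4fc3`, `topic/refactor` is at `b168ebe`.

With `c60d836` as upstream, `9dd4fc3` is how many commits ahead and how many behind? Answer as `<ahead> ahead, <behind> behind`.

3 ahead, 0 behind

Reachable from 9dd4fc3: {11459a6, 5d2b8b5, 9dd4fc3, bd1c265, c60d836}.
Reachable from c60d836: {5d2b8b5, c60d836}.
Only in 9dd4fc3's history (ahead): {11459a6, 9dd4fc3, bd1c265} — 3.
Only in c60d836's history (behind): {} — 0.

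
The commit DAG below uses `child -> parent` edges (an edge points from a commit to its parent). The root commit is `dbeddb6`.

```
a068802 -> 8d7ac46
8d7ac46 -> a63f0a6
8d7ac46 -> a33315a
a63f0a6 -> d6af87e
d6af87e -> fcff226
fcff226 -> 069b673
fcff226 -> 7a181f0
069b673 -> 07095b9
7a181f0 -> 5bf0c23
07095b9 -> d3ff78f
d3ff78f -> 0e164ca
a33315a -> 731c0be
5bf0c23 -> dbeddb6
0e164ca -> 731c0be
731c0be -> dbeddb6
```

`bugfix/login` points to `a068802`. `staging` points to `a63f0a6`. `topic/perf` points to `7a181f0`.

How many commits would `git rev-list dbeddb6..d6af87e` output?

Reachable from d6af87e: {069b673, 07095b9, 0e164ca, 5bf0c23, 731c0be, 7a181f0, d3ff78f, d6af87e, dbeddb6, fcff226}.
Reachable from dbeddb6: {dbeddb6}.
In d6af87e's history but not dbeddb6's: {069b673, 07095b9, 0e164ca, 5bf0c23, 731c0be, 7a181f0, d3ff78f, d6af87e, fcff226} — 9 commits.

9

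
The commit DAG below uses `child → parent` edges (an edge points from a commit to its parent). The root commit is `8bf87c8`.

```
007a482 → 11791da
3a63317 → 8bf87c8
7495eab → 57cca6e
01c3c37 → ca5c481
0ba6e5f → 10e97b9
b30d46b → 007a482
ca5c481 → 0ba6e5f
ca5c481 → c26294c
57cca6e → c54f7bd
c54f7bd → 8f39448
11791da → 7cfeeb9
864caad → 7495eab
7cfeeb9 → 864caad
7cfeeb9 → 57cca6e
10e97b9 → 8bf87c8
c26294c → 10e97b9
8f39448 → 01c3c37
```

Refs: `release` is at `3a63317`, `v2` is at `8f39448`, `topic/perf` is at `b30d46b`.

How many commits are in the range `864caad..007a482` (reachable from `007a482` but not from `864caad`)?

3

Reachable from 007a482: {007a482, 01c3c37, 0ba6e5f, 10e97b9, 11791da, 57cca6e, 7495eab, 7cfeeb9, 864caad, 8bf87c8, 8f39448, c26294c, c54f7bd, ca5c481}.
Reachable from 864caad: {01c3c37, 0ba6e5f, 10e97b9, 57cca6e, 7495eab, 864caad, 8bf87c8, 8f39448, c26294c, c54f7bd, ca5c481}.
In 007a482's history but not 864caad's: {007a482, 11791da, 7cfeeb9} — 3 commits.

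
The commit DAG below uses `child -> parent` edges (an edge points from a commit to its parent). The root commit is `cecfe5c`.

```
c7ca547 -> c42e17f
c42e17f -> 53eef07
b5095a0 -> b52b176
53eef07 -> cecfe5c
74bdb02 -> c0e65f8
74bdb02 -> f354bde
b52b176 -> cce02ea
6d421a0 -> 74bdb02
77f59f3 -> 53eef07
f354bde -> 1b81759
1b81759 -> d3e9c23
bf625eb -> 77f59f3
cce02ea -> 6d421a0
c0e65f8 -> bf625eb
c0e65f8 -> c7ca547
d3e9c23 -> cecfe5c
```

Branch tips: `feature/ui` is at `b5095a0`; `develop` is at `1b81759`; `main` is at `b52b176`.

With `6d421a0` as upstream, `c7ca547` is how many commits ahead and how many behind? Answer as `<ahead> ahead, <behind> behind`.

0 ahead, 8 behind

Reachable from c7ca547: {53eef07, c42e17f, c7ca547, cecfe5c}.
Reachable from 6d421a0: {1b81759, 53eef07, 6d421a0, 74bdb02, 77f59f3, bf625eb, c0e65f8, c42e17f, c7ca547, cecfe5c, d3e9c23, f354bde}.
Only in c7ca547's history (ahead): {} — 0.
Only in 6d421a0's history (behind): {1b81759, 6d421a0, 74bdb02, 77f59f3, bf625eb, c0e65f8, d3e9c23, f354bde} — 8.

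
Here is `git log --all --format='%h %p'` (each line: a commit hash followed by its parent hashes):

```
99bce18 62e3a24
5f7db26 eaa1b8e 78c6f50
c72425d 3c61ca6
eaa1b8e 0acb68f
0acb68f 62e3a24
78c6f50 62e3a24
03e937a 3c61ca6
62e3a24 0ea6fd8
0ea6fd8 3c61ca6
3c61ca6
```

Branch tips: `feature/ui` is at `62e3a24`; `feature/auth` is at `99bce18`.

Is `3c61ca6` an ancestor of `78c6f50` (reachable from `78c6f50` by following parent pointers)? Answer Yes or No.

Yes

Ancestors of 78c6f50 (commits reachable by following parents): {0ea6fd8, 3c61ca6, 62e3a24, 78c6f50}.
3c61ca6 is in that set, so it is an ancestor of 78c6f50.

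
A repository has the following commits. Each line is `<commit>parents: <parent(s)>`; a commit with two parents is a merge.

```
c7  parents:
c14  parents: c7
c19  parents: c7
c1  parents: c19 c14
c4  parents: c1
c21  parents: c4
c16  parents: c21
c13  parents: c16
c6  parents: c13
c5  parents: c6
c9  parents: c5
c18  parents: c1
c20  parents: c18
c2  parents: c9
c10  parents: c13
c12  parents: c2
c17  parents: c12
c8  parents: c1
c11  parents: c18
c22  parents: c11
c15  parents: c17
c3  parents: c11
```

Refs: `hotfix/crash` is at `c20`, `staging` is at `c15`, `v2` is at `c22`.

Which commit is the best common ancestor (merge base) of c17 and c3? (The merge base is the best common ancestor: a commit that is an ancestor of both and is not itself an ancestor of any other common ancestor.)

c1

Ancestors of c17: {c1, c12, c13, c14, c16, c17, c19, c2, c21, c4, c5, c6, c7, c9}.
Ancestors of c3: {c1, c11, c14, c18, c19, c3, c7}.
Common ancestors: {c1, c14, c19, c7}.
Among these, c1 is not an ancestor of any other common ancestor — it is the merge base.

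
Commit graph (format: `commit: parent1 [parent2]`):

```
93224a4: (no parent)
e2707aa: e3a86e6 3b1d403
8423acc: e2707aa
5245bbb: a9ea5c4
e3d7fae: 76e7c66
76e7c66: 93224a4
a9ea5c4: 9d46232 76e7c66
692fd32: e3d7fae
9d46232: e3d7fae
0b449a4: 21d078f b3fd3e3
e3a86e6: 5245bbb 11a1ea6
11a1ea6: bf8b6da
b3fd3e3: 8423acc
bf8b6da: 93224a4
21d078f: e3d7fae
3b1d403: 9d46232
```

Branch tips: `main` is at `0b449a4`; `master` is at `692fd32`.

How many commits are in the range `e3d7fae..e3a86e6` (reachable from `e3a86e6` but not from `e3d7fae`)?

6

Reachable from e3a86e6: {11a1ea6, 5245bbb, 76e7c66, 93224a4, 9d46232, a9ea5c4, bf8b6da, e3a86e6, e3d7fae}.
Reachable from e3d7fae: {76e7c66, 93224a4, e3d7fae}.
In e3a86e6's history but not e3d7fae's: {11a1ea6, 5245bbb, 9d46232, a9ea5c4, bf8b6da, e3a86e6} — 6 commits.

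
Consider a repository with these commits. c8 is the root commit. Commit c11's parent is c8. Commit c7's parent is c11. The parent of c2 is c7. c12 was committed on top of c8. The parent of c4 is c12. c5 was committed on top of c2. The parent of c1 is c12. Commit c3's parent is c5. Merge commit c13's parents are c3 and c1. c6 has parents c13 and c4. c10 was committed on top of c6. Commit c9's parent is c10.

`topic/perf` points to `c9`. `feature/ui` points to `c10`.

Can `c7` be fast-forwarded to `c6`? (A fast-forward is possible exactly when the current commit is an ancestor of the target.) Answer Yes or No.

A fast-forward from c7 to c6 is possible iff c7 is an ancestor of c6.
Ancestors of c6: {c1, c11, c12, c13, c2, c3, c4, c5, c6, c7, c8}.
c7 is among them, so fast-forward is possible.

Yes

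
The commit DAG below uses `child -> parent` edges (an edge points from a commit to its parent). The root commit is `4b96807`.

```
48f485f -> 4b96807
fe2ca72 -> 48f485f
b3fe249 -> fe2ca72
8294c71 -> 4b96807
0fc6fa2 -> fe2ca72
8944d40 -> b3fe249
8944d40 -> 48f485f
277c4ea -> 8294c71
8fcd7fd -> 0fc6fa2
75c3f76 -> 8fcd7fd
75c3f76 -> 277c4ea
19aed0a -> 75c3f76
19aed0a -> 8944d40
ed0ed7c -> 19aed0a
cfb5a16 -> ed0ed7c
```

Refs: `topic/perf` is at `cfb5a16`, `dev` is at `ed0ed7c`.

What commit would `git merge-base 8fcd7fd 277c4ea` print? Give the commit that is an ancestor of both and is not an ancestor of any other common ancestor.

4b96807

Ancestors of 8fcd7fd: {0fc6fa2, 48f485f, 4b96807, 8fcd7fd, fe2ca72}.
Ancestors of 277c4ea: {277c4ea, 4b96807, 8294c71}.
Common ancestors: {4b96807}.
The only common ancestor is 4b96807, so it is the merge base.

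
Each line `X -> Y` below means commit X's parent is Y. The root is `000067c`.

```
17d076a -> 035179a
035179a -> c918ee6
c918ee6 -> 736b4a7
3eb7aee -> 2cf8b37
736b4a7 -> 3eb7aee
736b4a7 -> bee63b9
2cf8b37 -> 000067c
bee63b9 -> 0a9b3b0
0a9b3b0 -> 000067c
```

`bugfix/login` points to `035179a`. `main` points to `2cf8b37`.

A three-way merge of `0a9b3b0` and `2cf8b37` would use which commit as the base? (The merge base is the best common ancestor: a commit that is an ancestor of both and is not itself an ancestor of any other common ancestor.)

Ancestors of 0a9b3b0: {000067c, 0a9b3b0}.
Ancestors of 2cf8b37: {000067c, 2cf8b37}.
Common ancestors: {000067c}.
The only common ancestor is 000067c, so it is the merge base.

000067c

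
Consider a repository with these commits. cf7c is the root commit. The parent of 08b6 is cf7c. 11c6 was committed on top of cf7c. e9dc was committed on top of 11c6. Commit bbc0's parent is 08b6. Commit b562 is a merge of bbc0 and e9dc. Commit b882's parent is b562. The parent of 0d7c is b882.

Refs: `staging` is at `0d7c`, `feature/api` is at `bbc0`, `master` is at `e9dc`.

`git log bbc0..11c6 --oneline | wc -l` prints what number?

1

Reachable from 11c6: {11c6, cf7c}.
Reachable from bbc0: {08b6, bbc0, cf7c}.
In 11c6's history but not bbc0's: {11c6} — 1 commit.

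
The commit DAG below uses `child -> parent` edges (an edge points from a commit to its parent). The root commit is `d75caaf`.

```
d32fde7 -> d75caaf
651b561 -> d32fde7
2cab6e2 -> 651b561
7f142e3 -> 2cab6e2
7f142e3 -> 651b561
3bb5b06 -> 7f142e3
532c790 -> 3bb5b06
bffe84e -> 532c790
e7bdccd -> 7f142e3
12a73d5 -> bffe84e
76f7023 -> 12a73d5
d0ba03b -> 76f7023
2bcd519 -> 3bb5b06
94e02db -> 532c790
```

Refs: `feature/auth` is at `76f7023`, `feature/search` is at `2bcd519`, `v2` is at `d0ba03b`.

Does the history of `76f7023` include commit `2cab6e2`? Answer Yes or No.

Ancestors of 76f7023 (commits reachable by following parents): {12a73d5, 2cab6e2, 3bb5b06, 532c790, 651b561, 76f7023, 7f142e3, bffe84e, d32fde7, d75caaf}.
2cab6e2 is in that set, so it is an ancestor of 76f7023.

Yes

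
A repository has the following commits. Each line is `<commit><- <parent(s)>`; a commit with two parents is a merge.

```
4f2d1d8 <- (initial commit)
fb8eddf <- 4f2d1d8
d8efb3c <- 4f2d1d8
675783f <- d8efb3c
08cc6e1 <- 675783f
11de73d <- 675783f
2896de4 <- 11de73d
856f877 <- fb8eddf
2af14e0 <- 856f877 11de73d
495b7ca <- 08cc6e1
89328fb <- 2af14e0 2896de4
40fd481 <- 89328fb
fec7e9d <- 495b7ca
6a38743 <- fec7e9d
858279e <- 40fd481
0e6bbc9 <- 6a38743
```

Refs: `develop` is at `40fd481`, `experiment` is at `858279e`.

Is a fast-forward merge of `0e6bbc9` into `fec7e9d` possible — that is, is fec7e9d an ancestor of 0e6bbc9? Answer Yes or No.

A fast-forward from fec7e9d to 0e6bbc9 is possible iff fec7e9d is an ancestor of 0e6bbc9.
Ancestors of 0e6bbc9: {08cc6e1, 0e6bbc9, 495b7ca, 4f2d1d8, 675783f, 6a38743, d8efb3c, fec7e9d}.
fec7e9d is among them, so fast-forward is possible.

Yes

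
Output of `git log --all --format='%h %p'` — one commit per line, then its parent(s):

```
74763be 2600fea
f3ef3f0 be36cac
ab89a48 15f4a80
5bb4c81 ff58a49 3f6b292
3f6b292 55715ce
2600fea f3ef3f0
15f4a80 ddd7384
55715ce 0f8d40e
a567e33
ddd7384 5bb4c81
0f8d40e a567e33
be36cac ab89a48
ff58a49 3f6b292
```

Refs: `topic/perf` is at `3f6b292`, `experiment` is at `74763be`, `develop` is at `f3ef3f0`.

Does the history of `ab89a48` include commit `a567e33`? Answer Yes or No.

Ancestors of ab89a48 (commits reachable by following parents): {0f8d40e, 15f4a80, 3f6b292, 55715ce, 5bb4c81, a567e33, ab89a48, ddd7384, ff58a49}.
a567e33 is in that set, so it is an ancestor of ab89a48.

Yes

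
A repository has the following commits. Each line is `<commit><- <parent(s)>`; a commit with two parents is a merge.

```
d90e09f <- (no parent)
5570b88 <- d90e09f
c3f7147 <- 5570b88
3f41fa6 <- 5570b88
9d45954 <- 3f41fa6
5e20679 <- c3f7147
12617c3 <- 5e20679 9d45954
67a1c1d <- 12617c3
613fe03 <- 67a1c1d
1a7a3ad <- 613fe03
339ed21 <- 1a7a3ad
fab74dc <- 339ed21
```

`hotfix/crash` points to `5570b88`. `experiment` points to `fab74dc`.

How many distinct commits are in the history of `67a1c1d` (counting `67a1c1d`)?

Walking parent pointers from 67a1c1d: reachable set = {12617c3, 3f41fa6, 5570b88, 5e20679, 67a1c1d, 9d45954, c3f7147, d90e09f}.
That is 8 commits.

8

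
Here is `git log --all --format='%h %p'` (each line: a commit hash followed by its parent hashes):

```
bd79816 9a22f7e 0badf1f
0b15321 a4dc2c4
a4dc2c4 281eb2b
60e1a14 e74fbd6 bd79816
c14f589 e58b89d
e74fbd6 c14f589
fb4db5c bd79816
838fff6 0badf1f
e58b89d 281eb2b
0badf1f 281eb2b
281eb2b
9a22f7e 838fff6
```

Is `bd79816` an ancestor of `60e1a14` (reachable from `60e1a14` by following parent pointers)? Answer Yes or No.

Yes

Ancestors of 60e1a14 (commits reachable by following parents): {0badf1f, 281eb2b, 60e1a14, 838fff6, 9a22f7e, bd79816, c14f589, e58b89d, e74fbd6}.
bd79816 is in that set, so it is an ancestor of 60e1a14.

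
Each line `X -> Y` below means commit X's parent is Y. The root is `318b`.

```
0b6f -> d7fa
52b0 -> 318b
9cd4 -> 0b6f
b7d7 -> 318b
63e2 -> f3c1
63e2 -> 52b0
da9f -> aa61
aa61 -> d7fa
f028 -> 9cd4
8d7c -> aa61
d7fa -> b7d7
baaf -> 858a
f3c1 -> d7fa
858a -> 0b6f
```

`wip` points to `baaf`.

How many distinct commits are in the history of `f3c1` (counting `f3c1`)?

Walking parent pointers from f3c1: reachable set = {318b, b7d7, d7fa, f3c1}.
That is 4 commits.

4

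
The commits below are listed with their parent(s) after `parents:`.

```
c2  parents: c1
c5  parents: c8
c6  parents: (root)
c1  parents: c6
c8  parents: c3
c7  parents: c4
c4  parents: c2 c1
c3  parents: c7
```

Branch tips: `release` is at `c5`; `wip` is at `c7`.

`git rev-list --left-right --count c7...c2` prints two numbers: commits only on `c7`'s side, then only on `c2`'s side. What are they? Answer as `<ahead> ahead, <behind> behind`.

2 ahead, 0 behind

Reachable from c7: {c1, c2, c4, c6, c7}.
Reachable from c2: {c1, c2, c6}.
Only in c7's history (ahead): {c4, c7} — 2.
Only in c2's history (behind): {} — 0.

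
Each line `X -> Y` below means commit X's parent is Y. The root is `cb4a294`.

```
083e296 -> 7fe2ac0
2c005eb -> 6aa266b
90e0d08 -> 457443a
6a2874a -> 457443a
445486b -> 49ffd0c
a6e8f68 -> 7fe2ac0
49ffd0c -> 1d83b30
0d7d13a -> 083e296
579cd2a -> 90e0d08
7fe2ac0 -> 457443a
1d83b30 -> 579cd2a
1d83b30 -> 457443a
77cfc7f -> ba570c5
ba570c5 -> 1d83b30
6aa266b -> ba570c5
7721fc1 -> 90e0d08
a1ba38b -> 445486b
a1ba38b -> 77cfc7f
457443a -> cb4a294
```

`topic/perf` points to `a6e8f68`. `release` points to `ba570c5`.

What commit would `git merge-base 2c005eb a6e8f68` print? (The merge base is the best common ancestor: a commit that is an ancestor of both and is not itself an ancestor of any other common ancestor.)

Ancestors of 2c005eb: {1d83b30, 2c005eb, 457443a, 579cd2a, 6aa266b, 90e0d08, ba570c5, cb4a294}.
Ancestors of a6e8f68: {457443a, 7fe2ac0, a6e8f68, cb4a294}.
Common ancestors: {457443a, cb4a294}.
Among these, 457443a is not an ancestor of any other common ancestor — it is the merge base.

457443a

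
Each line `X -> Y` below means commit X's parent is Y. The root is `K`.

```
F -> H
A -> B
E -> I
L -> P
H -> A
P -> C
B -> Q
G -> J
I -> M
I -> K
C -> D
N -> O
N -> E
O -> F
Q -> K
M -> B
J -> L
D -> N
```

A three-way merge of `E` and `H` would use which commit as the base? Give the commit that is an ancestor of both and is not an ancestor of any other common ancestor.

Ancestors of E: {B, E, I, K, M, Q}.
Ancestors of H: {A, B, H, K, Q}.
Common ancestors: {B, K, Q}.
Among these, B is not an ancestor of any other common ancestor — it is the merge base.

B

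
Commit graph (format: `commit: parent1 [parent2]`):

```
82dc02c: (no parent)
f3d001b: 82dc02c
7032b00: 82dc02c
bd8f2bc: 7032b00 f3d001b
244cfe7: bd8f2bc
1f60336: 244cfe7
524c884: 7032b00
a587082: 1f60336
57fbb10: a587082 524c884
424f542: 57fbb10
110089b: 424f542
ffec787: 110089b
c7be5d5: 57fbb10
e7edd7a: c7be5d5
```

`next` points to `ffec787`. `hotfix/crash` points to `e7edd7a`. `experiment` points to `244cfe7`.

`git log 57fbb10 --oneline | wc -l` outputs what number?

Walking parent pointers from 57fbb10: reachable set = {1f60336, 244cfe7, 524c884, 57fbb10, 7032b00, 82dc02c, a587082, bd8f2bc, f3d001b}.
That is 9 commits.

9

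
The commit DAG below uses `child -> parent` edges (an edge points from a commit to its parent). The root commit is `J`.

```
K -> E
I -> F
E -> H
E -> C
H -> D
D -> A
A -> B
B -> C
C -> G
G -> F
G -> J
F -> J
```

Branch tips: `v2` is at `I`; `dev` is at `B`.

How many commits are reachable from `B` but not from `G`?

2

Reachable from B: {B, C, F, G, J}.
Reachable from G: {F, G, J}.
In B's history but not G's: {B, C} — 2 commits.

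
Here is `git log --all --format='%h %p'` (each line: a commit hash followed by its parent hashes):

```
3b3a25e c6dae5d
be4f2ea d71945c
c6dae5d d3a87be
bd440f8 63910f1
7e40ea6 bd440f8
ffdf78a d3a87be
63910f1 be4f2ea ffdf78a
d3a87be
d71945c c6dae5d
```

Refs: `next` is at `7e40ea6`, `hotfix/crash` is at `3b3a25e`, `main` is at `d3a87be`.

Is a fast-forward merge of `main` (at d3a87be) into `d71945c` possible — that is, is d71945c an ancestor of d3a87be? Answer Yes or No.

A fast-forward from d71945c to d3a87be is possible iff d71945c is an ancestor of d3a87be.
Ancestors of d3a87be: {d3a87be}.
d71945c is not among them, so fast-forward is not possible.

No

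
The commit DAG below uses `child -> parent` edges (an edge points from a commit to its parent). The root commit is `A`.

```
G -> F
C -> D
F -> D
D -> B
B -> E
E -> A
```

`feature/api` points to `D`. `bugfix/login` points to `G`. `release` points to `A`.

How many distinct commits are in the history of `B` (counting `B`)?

Walking parent pointers from B: reachable set = {A, B, E}.
That is 3 commits.

3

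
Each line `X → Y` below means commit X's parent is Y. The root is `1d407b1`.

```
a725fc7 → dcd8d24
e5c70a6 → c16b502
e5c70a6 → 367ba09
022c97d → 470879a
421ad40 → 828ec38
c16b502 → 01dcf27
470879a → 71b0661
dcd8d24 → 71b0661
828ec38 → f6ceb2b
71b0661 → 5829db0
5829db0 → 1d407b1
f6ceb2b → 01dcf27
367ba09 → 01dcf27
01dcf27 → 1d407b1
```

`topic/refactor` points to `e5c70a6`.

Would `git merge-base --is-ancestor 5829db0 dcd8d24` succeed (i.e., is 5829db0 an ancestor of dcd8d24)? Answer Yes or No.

Ancestors of dcd8d24 (commits reachable by following parents): {1d407b1, 5829db0, 71b0661, dcd8d24}.
5829db0 is in that set, so it is an ancestor of dcd8d24.

Yes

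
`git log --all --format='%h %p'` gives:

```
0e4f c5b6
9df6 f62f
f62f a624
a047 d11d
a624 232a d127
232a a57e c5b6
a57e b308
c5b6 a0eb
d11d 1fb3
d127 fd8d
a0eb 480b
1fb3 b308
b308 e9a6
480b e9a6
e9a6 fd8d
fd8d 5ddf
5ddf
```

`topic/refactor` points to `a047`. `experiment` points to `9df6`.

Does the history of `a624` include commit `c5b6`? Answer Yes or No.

Ancestors of a624 (commits reachable by following parents): {232a, 480b, 5ddf, a0eb, a57e, a624, b308, c5b6, d127, e9a6, fd8d}.
c5b6 is in that set, so it is an ancestor of a624.

Yes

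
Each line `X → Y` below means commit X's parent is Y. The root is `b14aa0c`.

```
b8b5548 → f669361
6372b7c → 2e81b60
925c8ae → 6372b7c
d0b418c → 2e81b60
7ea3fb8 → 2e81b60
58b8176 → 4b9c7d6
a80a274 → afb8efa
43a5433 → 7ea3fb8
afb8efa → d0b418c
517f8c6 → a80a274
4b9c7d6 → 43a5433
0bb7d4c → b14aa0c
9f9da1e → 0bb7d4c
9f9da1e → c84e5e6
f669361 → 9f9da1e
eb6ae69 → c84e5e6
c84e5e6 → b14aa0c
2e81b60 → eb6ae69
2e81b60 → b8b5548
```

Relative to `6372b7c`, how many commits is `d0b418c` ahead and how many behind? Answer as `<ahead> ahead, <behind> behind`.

Reachable from d0b418c: {0bb7d4c, 2e81b60, 9f9da1e, b14aa0c, b8b5548, c84e5e6, d0b418c, eb6ae69, f669361}.
Reachable from 6372b7c: {0bb7d4c, 2e81b60, 6372b7c, 9f9da1e, b14aa0c, b8b5548, c84e5e6, eb6ae69, f669361}.
Only in d0b418c's history (ahead): {d0b418c} — 1.
Only in 6372b7c's history (behind): {6372b7c} — 1.

1 ahead, 1 behind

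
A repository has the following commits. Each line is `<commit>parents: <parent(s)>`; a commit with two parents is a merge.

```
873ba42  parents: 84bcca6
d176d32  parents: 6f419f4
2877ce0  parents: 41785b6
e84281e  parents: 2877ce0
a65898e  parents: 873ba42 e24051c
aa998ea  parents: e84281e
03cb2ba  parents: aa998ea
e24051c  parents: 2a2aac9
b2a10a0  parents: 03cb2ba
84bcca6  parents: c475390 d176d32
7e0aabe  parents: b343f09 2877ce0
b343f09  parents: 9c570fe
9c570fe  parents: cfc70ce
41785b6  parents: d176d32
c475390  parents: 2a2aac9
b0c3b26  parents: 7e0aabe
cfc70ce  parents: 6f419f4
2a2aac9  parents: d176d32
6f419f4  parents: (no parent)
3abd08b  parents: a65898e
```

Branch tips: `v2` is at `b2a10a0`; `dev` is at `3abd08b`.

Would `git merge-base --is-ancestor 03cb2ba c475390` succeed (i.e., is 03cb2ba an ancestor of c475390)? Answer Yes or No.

Ancestors of c475390: {2a2aac9, 6f419f4, c475390, d176d32}.
03cb2ba is not in that set, so it is not an ancestor of c475390.

No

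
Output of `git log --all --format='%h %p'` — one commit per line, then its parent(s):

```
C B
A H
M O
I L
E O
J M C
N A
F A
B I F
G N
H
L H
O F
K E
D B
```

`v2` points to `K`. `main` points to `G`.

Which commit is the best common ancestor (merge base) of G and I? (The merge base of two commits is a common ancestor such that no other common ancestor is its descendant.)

Ancestors of G: {A, G, H, N}.
Ancestors of I: {H, I, L}.
Common ancestors: {H}.
The only common ancestor is H, so it is the merge base.

H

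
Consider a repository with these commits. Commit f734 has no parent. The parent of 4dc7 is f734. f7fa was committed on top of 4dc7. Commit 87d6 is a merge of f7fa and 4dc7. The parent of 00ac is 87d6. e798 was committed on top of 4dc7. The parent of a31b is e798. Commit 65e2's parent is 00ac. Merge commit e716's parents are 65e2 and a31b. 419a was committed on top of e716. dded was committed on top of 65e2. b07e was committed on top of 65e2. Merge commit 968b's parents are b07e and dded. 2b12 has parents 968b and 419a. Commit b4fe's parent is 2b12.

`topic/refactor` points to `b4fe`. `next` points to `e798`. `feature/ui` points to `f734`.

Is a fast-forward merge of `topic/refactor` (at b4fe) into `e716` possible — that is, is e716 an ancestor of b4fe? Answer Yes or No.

Yes

A fast-forward from e716 to b4fe is possible iff e716 is an ancestor of b4fe.
Ancestors of b4fe: {00ac, 2b12, 419a, 4dc7, 65e2, 87d6, 968b, a31b, b07e, b4fe, dded, e716, e798, f734, f7fa}.
e716 is among them, so fast-forward is possible.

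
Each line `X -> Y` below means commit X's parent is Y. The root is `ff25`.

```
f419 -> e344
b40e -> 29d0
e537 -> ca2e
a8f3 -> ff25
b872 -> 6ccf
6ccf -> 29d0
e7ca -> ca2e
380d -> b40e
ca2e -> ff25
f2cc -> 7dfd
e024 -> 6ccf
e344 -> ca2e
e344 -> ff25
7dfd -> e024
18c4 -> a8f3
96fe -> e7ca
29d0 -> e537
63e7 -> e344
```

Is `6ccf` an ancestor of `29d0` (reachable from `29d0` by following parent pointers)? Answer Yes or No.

No

Ancestors of 29d0: {29d0, ca2e, e537, ff25}.
6ccf is not in that set, so it is not an ancestor of 29d0.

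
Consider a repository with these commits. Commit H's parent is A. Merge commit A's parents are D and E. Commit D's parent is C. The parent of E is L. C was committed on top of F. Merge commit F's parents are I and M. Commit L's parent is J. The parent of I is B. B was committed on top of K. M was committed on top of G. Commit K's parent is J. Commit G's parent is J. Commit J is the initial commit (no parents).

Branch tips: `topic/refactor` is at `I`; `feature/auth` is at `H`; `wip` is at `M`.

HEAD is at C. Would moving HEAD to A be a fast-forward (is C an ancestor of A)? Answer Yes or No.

Yes

A fast-forward from C to A is possible iff C is an ancestor of A.
Ancestors of A: {A, B, C, D, E, F, G, I, J, K, L, M}.
C is among them, so fast-forward is possible.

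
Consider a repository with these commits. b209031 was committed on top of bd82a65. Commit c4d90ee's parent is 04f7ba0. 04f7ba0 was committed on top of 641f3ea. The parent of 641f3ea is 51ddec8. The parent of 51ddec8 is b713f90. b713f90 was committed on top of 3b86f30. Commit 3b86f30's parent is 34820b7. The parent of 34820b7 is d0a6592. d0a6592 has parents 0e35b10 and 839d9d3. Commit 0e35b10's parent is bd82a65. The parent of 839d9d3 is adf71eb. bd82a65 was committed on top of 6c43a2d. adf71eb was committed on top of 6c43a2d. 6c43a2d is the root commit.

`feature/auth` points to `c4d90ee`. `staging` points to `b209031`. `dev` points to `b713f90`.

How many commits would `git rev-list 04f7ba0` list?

Walking parent pointers from 04f7ba0: reachable set = {04f7ba0, 0e35b10, 34820b7, 3b86f30, 51ddec8, 641f3ea, 6c43a2d, 839d9d3, adf71eb, b713f90, bd82a65, d0a6592}.
That is 12 commits.

12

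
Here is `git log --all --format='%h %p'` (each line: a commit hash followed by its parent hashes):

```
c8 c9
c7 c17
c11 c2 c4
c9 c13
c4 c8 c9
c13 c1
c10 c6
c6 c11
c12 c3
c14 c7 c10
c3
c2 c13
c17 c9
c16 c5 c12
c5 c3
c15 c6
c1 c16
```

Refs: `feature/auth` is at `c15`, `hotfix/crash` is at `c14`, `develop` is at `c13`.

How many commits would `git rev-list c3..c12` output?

1

Reachable from c12: {c12, c3}.
Reachable from c3: {c3}.
In c12's history but not c3's: {c12} — 1 commit.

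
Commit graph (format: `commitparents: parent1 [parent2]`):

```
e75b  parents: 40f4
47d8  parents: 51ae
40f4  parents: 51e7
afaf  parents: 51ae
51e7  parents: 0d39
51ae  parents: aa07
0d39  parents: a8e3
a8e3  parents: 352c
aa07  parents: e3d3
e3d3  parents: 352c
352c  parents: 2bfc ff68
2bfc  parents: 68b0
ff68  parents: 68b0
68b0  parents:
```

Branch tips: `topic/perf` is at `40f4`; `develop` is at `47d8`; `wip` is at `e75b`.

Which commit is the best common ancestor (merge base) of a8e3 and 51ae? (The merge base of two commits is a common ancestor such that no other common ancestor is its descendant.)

352c

Ancestors of a8e3: {2bfc, 352c, 68b0, a8e3, ff68}.
Ancestors of 51ae: {2bfc, 352c, 51ae, 68b0, aa07, e3d3, ff68}.
Common ancestors: {2bfc, 352c, 68b0, ff68}.
Among these, 352c is not an ancestor of any other common ancestor — it is the merge base.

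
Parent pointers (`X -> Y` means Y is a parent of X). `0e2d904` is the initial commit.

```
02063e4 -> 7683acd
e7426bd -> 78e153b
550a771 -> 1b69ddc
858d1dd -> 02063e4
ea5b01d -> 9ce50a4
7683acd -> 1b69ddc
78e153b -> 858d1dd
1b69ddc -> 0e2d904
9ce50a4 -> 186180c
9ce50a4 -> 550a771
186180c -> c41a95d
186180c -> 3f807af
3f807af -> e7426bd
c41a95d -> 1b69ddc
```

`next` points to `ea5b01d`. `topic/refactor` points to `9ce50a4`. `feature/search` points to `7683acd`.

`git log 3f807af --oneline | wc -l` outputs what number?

8

Walking parent pointers from 3f807af: reachable set = {02063e4, 0e2d904, 1b69ddc, 3f807af, 7683acd, 78e153b, 858d1dd, e7426bd}.
That is 8 commits.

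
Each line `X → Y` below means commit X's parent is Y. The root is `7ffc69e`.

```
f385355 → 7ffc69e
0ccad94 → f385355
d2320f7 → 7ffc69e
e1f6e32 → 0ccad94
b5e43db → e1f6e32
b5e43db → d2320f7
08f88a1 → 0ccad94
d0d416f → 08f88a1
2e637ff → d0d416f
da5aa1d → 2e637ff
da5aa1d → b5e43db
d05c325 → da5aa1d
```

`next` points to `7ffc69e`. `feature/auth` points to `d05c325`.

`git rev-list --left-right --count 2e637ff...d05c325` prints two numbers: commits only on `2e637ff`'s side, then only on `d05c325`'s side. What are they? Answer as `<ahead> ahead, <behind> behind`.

Reachable from 2e637ff: {08f88a1, 0ccad94, 2e637ff, 7ffc69e, d0d416f, f385355}.
Reachable from d05c325: {08f88a1, 0ccad94, 2e637ff, 7ffc69e, b5e43db, d05c325, d0d416f, d2320f7, da5aa1d, e1f6e32, f385355}.
Only in 2e637ff's history (ahead): {} — 0.
Only in d05c325's history (behind): {b5e43db, d05c325, d2320f7, da5aa1d, e1f6e32} — 5.

0 ahead, 5 behind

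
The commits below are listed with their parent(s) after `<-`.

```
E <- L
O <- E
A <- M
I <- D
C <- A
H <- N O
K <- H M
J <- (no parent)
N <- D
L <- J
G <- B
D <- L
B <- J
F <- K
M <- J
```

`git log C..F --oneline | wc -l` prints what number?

Reachable from F: {D, E, F, H, J, K, L, M, N, O}.
Reachable from C: {A, C, J, M}.
In F's history but not C's: {D, E, F, H, K, L, N, O} — 8 commits.

8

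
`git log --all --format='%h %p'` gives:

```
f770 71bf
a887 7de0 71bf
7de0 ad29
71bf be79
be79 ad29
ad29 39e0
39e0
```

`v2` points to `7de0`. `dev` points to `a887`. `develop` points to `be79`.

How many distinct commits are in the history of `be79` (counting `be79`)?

3

Walking parent pointers from be79: reachable set = {39e0, ad29, be79}.
That is 3 commits.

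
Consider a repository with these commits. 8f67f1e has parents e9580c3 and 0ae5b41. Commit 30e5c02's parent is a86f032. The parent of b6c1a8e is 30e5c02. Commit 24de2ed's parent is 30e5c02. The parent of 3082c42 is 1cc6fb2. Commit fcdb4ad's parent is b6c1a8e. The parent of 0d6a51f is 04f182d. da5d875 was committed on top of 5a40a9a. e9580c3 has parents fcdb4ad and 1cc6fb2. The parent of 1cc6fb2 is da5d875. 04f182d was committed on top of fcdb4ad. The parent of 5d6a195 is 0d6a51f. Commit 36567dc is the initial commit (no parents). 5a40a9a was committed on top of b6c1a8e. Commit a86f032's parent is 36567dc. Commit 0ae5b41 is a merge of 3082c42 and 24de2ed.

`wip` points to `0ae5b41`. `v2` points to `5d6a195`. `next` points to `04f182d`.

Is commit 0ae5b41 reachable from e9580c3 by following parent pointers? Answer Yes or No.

Ancestors of e9580c3: {1cc6fb2, 30e5c02, 36567dc, 5a40a9a, a86f032, b6c1a8e, da5d875, e9580c3, fcdb4ad}.
0ae5b41 is not in that set, so it is not an ancestor of e9580c3.

No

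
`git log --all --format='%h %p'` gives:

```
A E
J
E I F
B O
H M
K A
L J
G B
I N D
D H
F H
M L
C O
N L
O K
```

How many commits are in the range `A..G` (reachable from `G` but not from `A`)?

Reachable from G: {A, B, D, E, F, G, H, I, J, K, L, M, N, O}.
Reachable from A: {A, D, E, F, H, I, J, L, M, N}.
In G's history but not A's: {B, G, K, O} — 4 commits.

4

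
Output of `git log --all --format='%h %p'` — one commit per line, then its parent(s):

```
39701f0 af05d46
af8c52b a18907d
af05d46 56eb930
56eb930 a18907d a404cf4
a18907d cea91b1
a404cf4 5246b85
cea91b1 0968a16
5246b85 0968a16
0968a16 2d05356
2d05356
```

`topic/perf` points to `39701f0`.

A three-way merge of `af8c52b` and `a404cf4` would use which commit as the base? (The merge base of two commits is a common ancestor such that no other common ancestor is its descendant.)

0968a16

Ancestors of af8c52b: {0968a16, 2d05356, a18907d, af8c52b, cea91b1}.
Ancestors of a404cf4: {0968a16, 2d05356, 5246b85, a404cf4}.
Common ancestors: {0968a16, 2d05356}.
Among these, 0968a16 is not an ancestor of any other common ancestor — it is the merge base.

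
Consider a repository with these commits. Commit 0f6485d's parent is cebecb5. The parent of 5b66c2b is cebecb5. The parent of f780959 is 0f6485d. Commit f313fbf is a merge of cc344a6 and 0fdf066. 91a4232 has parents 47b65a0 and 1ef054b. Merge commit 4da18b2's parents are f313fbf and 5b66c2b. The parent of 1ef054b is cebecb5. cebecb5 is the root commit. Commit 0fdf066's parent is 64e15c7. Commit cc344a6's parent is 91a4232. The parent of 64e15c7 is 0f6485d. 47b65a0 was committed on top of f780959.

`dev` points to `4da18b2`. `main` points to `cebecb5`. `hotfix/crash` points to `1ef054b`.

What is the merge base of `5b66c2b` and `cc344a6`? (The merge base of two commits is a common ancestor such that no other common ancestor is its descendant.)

cebecb5

Ancestors of 5b66c2b: {5b66c2b, cebecb5}.
Ancestors of cc344a6: {0f6485d, 1ef054b, 47b65a0, 91a4232, cc344a6, cebecb5, f780959}.
Common ancestors: {cebecb5}.
The only common ancestor is cebecb5, so it is the merge base.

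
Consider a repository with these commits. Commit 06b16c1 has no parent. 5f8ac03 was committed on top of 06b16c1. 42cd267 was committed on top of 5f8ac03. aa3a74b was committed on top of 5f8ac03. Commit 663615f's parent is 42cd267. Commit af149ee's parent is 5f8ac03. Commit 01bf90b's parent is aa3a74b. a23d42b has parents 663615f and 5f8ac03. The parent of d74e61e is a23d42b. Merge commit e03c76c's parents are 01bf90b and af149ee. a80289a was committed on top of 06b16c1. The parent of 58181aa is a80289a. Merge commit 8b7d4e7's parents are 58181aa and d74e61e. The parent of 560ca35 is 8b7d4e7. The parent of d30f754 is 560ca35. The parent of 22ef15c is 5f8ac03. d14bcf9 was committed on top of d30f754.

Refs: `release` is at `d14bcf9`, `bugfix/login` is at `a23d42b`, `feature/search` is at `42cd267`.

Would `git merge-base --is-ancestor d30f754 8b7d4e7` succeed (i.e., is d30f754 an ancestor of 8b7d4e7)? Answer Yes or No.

Ancestors of 8b7d4e7: {06b16c1, 42cd267, 58181aa, 5f8ac03, 663615f, 8b7d4e7, a23d42b, a80289a, d74e61e}.
d30f754 is not in that set, so it is not an ancestor of 8b7d4e7.

No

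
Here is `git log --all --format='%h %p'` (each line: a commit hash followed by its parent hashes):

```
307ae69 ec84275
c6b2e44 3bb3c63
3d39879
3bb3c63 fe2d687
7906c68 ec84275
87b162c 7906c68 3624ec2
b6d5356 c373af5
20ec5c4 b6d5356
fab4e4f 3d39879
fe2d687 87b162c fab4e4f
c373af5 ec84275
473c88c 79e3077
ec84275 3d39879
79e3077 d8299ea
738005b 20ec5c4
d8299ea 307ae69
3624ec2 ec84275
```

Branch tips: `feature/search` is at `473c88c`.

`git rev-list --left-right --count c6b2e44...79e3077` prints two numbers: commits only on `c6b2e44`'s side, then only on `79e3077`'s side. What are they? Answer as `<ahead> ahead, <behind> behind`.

Reachable from c6b2e44: {3624ec2, 3bb3c63, 3d39879, 7906c68, 87b162c, c6b2e44, ec84275, fab4e4f, fe2d687}.
Reachable from 79e3077: {307ae69, 3d39879, 79e3077, d8299ea, ec84275}.
Only in c6b2e44's history (ahead): {3624ec2, 3bb3c63, 7906c68, 87b162c, c6b2e44, fab4e4f, fe2d687} — 7.
Only in 79e3077's history (behind): {307ae69, 79e3077, d8299ea} — 3.

7 ahead, 3 behind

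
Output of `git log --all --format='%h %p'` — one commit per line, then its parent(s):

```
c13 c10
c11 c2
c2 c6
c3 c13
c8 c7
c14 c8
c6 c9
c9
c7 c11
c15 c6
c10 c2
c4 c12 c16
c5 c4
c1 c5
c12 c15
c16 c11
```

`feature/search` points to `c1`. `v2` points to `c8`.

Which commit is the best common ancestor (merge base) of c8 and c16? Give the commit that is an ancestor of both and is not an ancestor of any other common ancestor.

c11

Ancestors of c8: {c11, c2, c6, c7, c8, c9}.
Ancestors of c16: {c11, c16, c2, c6, c9}.
Common ancestors: {c11, c2, c6, c9}.
Among these, c11 is not an ancestor of any other common ancestor — it is the merge base.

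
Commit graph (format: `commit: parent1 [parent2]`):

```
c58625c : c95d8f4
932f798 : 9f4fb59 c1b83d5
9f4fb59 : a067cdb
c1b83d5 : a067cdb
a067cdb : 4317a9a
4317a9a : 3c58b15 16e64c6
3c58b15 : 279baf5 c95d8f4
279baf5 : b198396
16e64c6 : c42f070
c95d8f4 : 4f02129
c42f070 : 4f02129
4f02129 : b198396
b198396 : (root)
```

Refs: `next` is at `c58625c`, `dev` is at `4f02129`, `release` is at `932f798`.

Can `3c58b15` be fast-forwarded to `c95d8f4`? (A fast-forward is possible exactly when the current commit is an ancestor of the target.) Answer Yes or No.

No

A fast-forward from 3c58b15 to c95d8f4 is possible iff 3c58b15 is an ancestor of c95d8f4.
Ancestors of c95d8f4: {4f02129, b198396, c95d8f4}.
3c58b15 is not among them, so fast-forward is not possible.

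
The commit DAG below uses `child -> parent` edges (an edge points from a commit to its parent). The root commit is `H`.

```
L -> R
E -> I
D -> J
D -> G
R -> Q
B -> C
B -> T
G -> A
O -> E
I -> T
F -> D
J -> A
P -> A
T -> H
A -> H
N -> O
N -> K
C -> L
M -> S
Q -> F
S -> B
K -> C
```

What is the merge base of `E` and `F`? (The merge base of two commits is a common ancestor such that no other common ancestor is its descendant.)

Ancestors of E: {E, H, I, T}.
Ancestors of F: {A, D, F, G, H, J}.
Common ancestors: {H}.
The only common ancestor is H, so it is the merge base.

H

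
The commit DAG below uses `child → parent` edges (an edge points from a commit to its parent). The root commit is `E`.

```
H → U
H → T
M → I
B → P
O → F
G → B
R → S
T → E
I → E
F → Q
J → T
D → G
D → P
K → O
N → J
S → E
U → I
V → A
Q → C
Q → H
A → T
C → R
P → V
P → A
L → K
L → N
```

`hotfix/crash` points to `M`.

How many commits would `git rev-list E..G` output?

Reachable from G: {A, B, E, G, P, T, V}.
Reachable from E: {E}.
In G's history but not E's: {A, B, G, P, T, V} — 6 commits.

6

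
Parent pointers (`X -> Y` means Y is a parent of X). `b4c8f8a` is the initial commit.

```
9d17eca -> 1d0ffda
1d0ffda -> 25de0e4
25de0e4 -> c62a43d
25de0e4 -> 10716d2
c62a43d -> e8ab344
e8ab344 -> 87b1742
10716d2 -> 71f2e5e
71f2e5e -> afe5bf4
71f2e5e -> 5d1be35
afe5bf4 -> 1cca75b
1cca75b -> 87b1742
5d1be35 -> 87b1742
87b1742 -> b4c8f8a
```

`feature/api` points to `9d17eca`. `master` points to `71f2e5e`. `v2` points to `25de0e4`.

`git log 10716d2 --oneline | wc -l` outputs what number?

Walking parent pointers from 10716d2: reachable set = {10716d2, 1cca75b, 5d1be35, 71f2e5e, 87b1742, afe5bf4, b4c8f8a}.
That is 7 commits.

7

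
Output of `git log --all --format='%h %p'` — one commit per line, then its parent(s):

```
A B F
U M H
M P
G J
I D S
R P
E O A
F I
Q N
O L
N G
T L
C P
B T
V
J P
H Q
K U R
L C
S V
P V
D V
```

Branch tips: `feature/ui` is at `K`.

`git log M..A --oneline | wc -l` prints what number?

9

Reachable from A: {A, B, C, D, F, I, L, P, S, T, V}.
Reachable from M: {M, P, V}.
In A's history but not M's: {A, B, C, D, F, I, L, S, T} — 9 commits.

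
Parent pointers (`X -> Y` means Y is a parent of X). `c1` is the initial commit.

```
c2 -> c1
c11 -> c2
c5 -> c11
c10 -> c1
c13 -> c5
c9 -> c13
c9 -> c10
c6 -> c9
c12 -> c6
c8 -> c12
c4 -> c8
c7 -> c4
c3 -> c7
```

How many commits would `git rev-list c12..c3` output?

4

Reachable from c3: {c1, c10, c11, c12, c13, c2, c3, c4, c5, c6, c7, c8, c9}.
Reachable from c12: {c1, c10, c11, c12, c13, c2, c5, c6, c9}.
In c3's history but not c12's: {c3, c4, c7, c8} — 4 commits.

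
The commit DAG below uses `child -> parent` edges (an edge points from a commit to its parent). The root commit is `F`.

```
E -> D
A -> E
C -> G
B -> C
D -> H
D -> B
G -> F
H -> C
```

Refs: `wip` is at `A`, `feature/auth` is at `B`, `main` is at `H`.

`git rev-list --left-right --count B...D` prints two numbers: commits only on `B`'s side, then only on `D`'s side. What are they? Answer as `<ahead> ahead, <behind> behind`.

Reachable from B: {B, C, F, G}.
Reachable from D: {B, C, D, F, G, H}.
Only in B's history (ahead): {} — 0.
Only in D's history (behind): {D, H} — 2.

0 ahead, 2 behind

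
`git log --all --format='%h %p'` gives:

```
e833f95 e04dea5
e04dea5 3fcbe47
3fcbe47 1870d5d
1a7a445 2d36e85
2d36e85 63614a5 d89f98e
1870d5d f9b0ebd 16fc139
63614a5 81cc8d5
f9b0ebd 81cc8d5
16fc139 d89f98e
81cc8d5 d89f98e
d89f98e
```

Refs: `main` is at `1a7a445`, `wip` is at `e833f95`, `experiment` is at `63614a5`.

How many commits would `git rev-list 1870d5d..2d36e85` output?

2

Reachable from 2d36e85: {2d36e85, 63614a5, 81cc8d5, d89f98e}.
Reachable from 1870d5d: {16fc139, 1870d5d, 81cc8d5, d89f98e, f9b0ebd}.
In 2d36e85's history but not 1870d5d's: {2d36e85, 63614a5} — 2 commits.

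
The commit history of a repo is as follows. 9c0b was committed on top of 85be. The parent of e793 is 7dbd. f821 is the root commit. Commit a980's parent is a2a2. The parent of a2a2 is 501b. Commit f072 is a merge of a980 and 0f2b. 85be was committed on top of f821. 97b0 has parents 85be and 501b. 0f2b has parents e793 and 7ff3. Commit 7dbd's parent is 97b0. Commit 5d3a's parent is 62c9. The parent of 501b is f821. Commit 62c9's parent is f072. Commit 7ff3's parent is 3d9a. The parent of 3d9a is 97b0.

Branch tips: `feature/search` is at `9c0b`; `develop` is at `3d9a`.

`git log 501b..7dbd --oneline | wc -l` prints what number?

3

Reachable from 7dbd: {501b, 7dbd, 85be, 97b0, f821}.
Reachable from 501b: {501b, f821}.
In 7dbd's history but not 501b's: {7dbd, 85be, 97b0} — 3 commits.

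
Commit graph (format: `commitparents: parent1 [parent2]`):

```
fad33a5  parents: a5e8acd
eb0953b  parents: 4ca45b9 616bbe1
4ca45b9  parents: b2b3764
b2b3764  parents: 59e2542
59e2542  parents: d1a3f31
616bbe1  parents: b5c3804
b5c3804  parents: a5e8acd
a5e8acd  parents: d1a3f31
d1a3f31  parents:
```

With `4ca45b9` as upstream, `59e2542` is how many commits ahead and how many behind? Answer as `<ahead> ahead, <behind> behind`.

0 ahead, 2 behind

Reachable from 59e2542: {59e2542, d1a3f31}.
Reachable from 4ca45b9: {4ca45b9, 59e2542, b2b3764, d1a3f31}.
Only in 59e2542's history (ahead): {} — 0.
Only in 4ca45b9's history (behind): {4ca45b9, b2b3764} — 2.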